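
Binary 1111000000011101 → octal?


Group into 3-bit groups: 001111000000011101
  001 = 1
  111 = 7
  000 = 0
  000 = 0
  011 = 3
  101 = 5
= 0o170035


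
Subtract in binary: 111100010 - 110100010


Align and subtract column by column (LSB to MSB, borrowing when needed):
  111100010
- 110100010
  ---------
  col 0: (0 - 0 borrow-in) - 0 → 0 - 0 = 0, borrow out 0
  col 1: (1 - 0 borrow-in) - 1 → 1 - 1 = 0, borrow out 0
  col 2: (0 - 0 borrow-in) - 0 → 0 - 0 = 0, borrow out 0
  col 3: (0 - 0 borrow-in) - 0 → 0 - 0 = 0, borrow out 0
  col 4: (0 - 0 borrow-in) - 0 → 0 - 0 = 0, borrow out 0
  col 5: (1 - 0 borrow-in) - 1 → 1 - 1 = 0, borrow out 0
  col 6: (1 - 0 borrow-in) - 0 → 1 - 0 = 1, borrow out 0
  col 7: (1 - 0 borrow-in) - 1 → 1 - 1 = 0, borrow out 0
  col 8: (1 - 0 borrow-in) - 1 → 1 - 1 = 0, borrow out 0
Reading bits MSB→LSB: 001000000
Strip leading zeros: 1000000
= 1000000


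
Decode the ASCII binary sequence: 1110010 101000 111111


Codes (binary): 1110010 101000 111111
Per-code ASCII lookup:
  1110010 = 114  (range 97-122: lowercase, 114 - 97 = 17) → 'r'
  101000 = 40  (special character) → '('
  111111 = 63  (special character) → '?'
= 'r(?'


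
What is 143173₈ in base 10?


Positional values:
Position 0: 3 × 8^0 = 3
Position 1: 7 × 8^1 = 56
Position 2: 1 × 8^2 = 64
Position 3: 3 × 8^3 = 1536
Position 4: 4 × 8^4 = 16384
Position 5: 1 × 8^5 = 32768
Sum = 3 + 56 + 64 + 1536 + 16384 + 32768
= 50811


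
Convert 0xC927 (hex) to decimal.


Positional values:
Position 0: 7 × 16^0 = 7 × 1 = 7
Position 1: 2 × 16^1 = 2 × 16 = 32
Position 2: 9 × 16^2 = 9 × 256 = 2304
Position 3: C × 16^3 = 12 × 4096 = 49152
Sum = 7 + 32 + 2304 + 49152
= 51495


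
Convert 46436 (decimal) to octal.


Divide by 8 repeatedly:
46436 ÷ 8 = 5804 remainder 4
5804 ÷ 8 = 725 remainder 4
725 ÷ 8 = 90 remainder 5
90 ÷ 8 = 11 remainder 2
11 ÷ 8 = 1 remainder 3
1 ÷ 8 = 0 remainder 1
Reading remainders bottom-up:
= 0o132544


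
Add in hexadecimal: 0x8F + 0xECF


Align and add column by column (LSB to MSB, each column mod 16 with carry):
  008F
+ 0ECF
  ----
  col 0: F(15) + F(15) + 0 (carry in) = 30 → E(14), carry out 1
  col 1: 8(8) + C(12) + 1 (carry in) = 21 → 5(5), carry out 1
  col 2: 0(0) + E(14) + 1 (carry in) = 15 → F(15), carry out 0
  col 3: 0(0) + 0(0) + 0 (carry in) = 0 → 0(0), carry out 0
Reading digits MSB→LSB: 0F5E
Strip leading zeros: F5E
= 0xF5E


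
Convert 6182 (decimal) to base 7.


Divide by 7 repeatedly:
6182 ÷ 7 = 883 remainder 1
883 ÷ 7 = 126 remainder 1
126 ÷ 7 = 18 remainder 0
18 ÷ 7 = 2 remainder 4
2 ÷ 7 = 0 remainder 2
Reading remainders bottom-up:
= 24011


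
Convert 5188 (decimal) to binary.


Divide by 2 repeatedly:
5188 ÷ 2 = 2594 remainder 0
2594 ÷ 2 = 1297 remainder 0
1297 ÷ 2 = 648 remainder 1
648 ÷ 2 = 324 remainder 0
324 ÷ 2 = 162 remainder 0
162 ÷ 2 = 81 remainder 0
81 ÷ 2 = 40 remainder 1
40 ÷ 2 = 20 remainder 0
20 ÷ 2 = 10 remainder 0
10 ÷ 2 = 5 remainder 0
5 ÷ 2 = 2 remainder 1
2 ÷ 2 = 1 remainder 0
1 ÷ 2 = 0 remainder 1
Reading remainders bottom-up:
= 1010001000100


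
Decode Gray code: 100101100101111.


Gray code: 100101100101111
MSB stays the same: 1
Each subsequent bit = prev_binary XOR current_gray:
  B[1] = 1 XOR 0 = 1
  B[2] = 1 XOR 0 = 1
  B[3] = 1 XOR 1 = 0
  B[4] = 0 XOR 0 = 0
  B[5] = 0 XOR 1 = 1
  B[6] = 1 XOR 1 = 0
  B[7] = 0 XOR 0 = 0
  B[8] = 0 XOR 0 = 0
  B[9] = 0 XOR 1 = 1
  B[10] = 1 XOR 0 = 1
  B[11] = 1 XOR 1 = 0
  B[12] = 0 XOR 1 = 1
  B[13] = 1 XOR 1 = 0
  B[14] = 0 XOR 1 = 1
= 111001000110101 (29237 decimal)


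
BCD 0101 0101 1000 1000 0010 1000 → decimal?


Each 4-bit group → digit:
  0101 → 5
  0101 → 5
  1000 → 8
  1000 → 8
  0010 → 2
  1000 → 8
= 558828


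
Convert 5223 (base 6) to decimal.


Positional values (base 6):
  3 × 6^0 = 3 × 1 = 3
  2 × 6^1 = 2 × 6 = 12
  2 × 6^2 = 2 × 36 = 72
  5 × 6^3 = 5 × 216 = 1080
Sum = 3 + 12 + 72 + 1080
= 1167


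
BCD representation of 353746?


Each digit → 4-bit binary:
  3 → 0011
  5 → 0101
  3 → 0011
  7 → 0111
  4 → 0100
  6 → 0110
= 0011 0101 0011 0111 0100 0110


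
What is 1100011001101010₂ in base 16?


Group into 4-bit nibbles: 1100011001101010
  1100 = C
  0110 = 6
  0110 = 6
  1010 = A
= 0xC66A


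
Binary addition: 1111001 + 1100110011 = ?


Align and add column by column (LSB to MSB, carry propagating):
  00001111001
+ 01100110011
  -----------
  col 0: 1 + 1 + 0 (carry in) = 2 → bit 0, carry out 1
  col 1: 0 + 1 + 1 (carry in) = 2 → bit 0, carry out 1
  col 2: 0 + 0 + 1 (carry in) = 1 → bit 1, carry out 0
  col 3: 1 + 0 + 0 (carry in) = 1 → bit 1, carry out 0
  col 4: 1 + 1 + 0 (carry in) = 2 → bit 0, carry out 1
  col 5: 1 + 1 + 1 (carry in) = 3 → bit 1, carry out 1
  col 6: 1 + 0 + 1 (carry in) = 2 → bit 0, carry out 1
  col 7: 0 + 0 + 1 (carry in) = 1 → bit 1, carry out 0
  col 8: 0 + 1 + 0 (carry in) = 1 → bit 1, carry out 0
  col 9: 0 + 1 + 0 (carry in) = 1 → bit 1, carry out 0
  col 10: 0 + 0 + 0 (carry in) = 0 → bit 0, carry out 0
Reading bits MSB→LSB: 01110101100
Strip leading zeros: 1110101100
= 1110101100


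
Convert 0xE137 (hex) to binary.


Each hex digit → 4 binary bits:
  E = 1110
  1 = 0001
  3 = 0011
  7 = 0111
Concatenate: 1110 0001 0011 0111
= 1110000100110111


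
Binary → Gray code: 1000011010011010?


Binary: 1000011010011010
Gray code: G = B XOR (B >> 1)
B >> 1 = 0100001101001101
1000011010011010 XOR 0100001101001101:
  1 XOR 0 = 1
  0 XOR 1 = 1
  0 XOR 0 = 0
  0 XOR 0 = 0
  0 XOR 0 = 0
  1 XOR 0 = 1
  1 XOR 1 = 0
  0 XOR 1 = 1
  1 XOR 0 = 1
  0 XOR 1 = 1
  0 XOR 0 = 0
  1 XOR 0 = 1
  1 XOR 1 = 0
  0 XOR 1 = 1
  1 XOR 0 = 1
  0 XOR 1 = 1
= 1100010111010111


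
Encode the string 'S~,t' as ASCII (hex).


String: 'S~,t'  (4 characters)
Per-character ASCII lookup:
  'S': uppercase starts at 65: 'S' = 65 + 18 = 83 → 0x53
  '~': special character: '~' = 126 → 0x7E
  ',': special character: ',' = 44 → 0x2C
  't': lowercase starts at 97: 't' = 97 + 19 = 116 → 0x74
= 0x53 0x7E 0x2C 0x74


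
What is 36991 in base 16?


Divide by 16 repeatedly:
36991 ÷ 16 = 2311 remainder 15 (F)
2311 ÷ 16 = 144 remainder 7 (7)
144 ÷ 16 = 9 remainder 0 (0)
9 ÷ 16 = 0 remainder 9 (9)
Reading remainders bottom-up:
= 0x907F


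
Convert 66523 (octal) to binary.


Each octal digit → 3 binary bits:
  6 = 110
  6 = 110
  5 = 101
  2 = 010
  3 = 011
Concatenate: 110 110 101 010 011
= 110110101010011


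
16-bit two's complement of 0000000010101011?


Original: 0000000010101011
Step 1 - Invert all bits: 1111111101010100
Step 2 - Add 1: 1111111101010100 + 1
= 1111111101010101 (represents -171)


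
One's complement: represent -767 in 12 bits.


Original: 001011111111
Invert all bits:
  bit 0: 0 → 1
  bit 1: 0 → 1
  bit 2: 1 → 0
  bit 3: 0 → 1
  bit 4: 1 → 0
  bit 5: 1 → 0
  bit 6: 1 → 0
  bit 7: 1 → 0
  bit 8: 1 → 0
  bit 9: 1 → 0
  bit 10: 1 → 0
  bit 11: 1 → 0
= 110100000000


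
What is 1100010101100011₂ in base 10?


Positional values:
Bit 0: 1 × 2^0 = 1
Bit 1: 1 × 2^1 = 2
Bit 5: 1 × 2^5 = 32
Bit 6: 1 × 2^6 = 64
Bit 8: 1 × 2^8 = 256
Bit 10: 1 × 2^10 = 1024
Bit 14: 1 × 2^14 = 16384
Bit 15: 1 × 2^15 = 32768
Sum = 1 + 2 + 32 + 64 + 256 + 1024 + 16384 + 32768
= 50531


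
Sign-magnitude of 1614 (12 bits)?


Sign bit: 0 (positive)
Magnitude: 1614 = 11001001110
= 011001001110


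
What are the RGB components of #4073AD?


Hex: #4073AD
R = 40₁₆ = 64
G = 73₁₆ = 115
B = AD₁₆ = 173
= RGB(64, 115, 173)


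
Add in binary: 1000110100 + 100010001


Align and add column by column (LSB to MSB, carry propagating):
  01000110100
+ 00100010001
  -----------
  col 0: 0 + 1 + 0 (carry in) = 1 → bit 1, carry out 0
  col 1: 0 + 0 + 0 (carry in) = 0 → bit 0, carry out 0
  col 2: 1 + 0 + 0 (carry in) = 1 → bit 1, carry out 0
  col 3: 0 + 0 + 0 (carry in) = 0 → bit 0, carry out 0
  col 4: 1 + 1 + 0 (carry in) = 2 → bit 0, carry out 1
  col 5: 1 + 0 + 1 (carry in) = 2 → bit 0, carry out 1
  col 6: 0 + 0 + 1 (carry in) = 1 → bit 1, carry out 0
  col 7: 0 + 0 + 0 (carry in) = 0 → bit 0, carry out 0
  col 8: 0 + 1 + 0 (carry in) = 1 → bit 1, carry out 0
  col 9: 1 + 0 + 0 (carry in) = 1 → bit 1, carry out 0
  col 10: 0 + 0 + 0 (carry in) = 0 → bit 0, carry out 0
Reading bits MSB→LSB: 01101000101
Strip leading zeros: 1101000101
= 1101000101


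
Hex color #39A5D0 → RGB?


Hex: #39A5D0
R = 39₁₆ = 57
G = A5₁₆ = 165
B = D0₁₆ = 208
= RGB(57, 165, 208)


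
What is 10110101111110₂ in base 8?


Group into 3-bit groups: 010110101111110
  010 = 2
  110 = 6
  101 = 5
  111 = 7
  110 = 6
= 0o26576


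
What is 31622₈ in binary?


Each octal digit → 3 binary bits:
  3 = 011
  1 = 001
  6 = 110
  2 = 010
  2 = 010
Concatenate: 011 001 110 010 010
= 011001110010010


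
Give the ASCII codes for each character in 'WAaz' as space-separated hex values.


String: 'WAaz'  (4 characters)
Per-character ASCII lookup:
  'W': uppercase starts at 65: 'W' = 65 + 22 = 87 → 0x57
  'A': uppercase starts at 65: 'A' = 65 + 0 = 65 → 0x41
  'a': lowercase starts at 97: 'a' = 97 + 0 = 97 → 0x61
  'z': lowercase starts at 97: 'z' = 97 + 25 = 122 → 0x7A
= 0x57 0x41 0x61 0x7A


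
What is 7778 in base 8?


Divide by 8 repeatedly:
7778 ÷ 8 = 972 remainder 2
972 ÷ 8 = 121 remainder 4
121 ÷ 8 = 15 remainder 1
15 ÷ 8 = 1 remainder 7
1 ÷ 8 = 0 remainder 1
Reading remainders bottom-up:
= 0o17142


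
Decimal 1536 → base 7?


Divide by 7 repeatedly:
1536 ÷ 7 = 219 remainder 3
219 ÷ 7 = 31 remainder 2
31 ÷ 7 = 4 remainder 3
4 ÷ 7 = 0 remainder 4
Reading remainders bottom-up:
= 4323


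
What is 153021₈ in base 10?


Positional values:
Position 0: 1 × 8^0 = 1
Position 1: 2 × 8^1 = 16
Position 2: 0 × 8^2 = 0
Position 3: 3 × 8^3 = 1536
Position 4: 5 × 8^4 = 20480
Position 5: 1 × 8^5 = 32768
Sum = 1 + 16 + 0 + 1536 + 20480 + 32768
= 54801


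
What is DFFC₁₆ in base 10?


Positional values:
Position 0: C × 16^0 = 12 × 1 = 12
Position 1: F × 16^1 = 15 × 16 = 240
Position 2: F × 16^2 = 15 × 256 = 3840
Position 3: D × 16^3 = 13 × 4096 = 53248
Sum = 12 + 240 + 3840 + 53248
= 57340


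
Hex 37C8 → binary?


Each hex digit → 4 binary bits:
  3 = 0011
  7 = 0111
  C = 1100
  8 = 1000
Concatenate: 0011 0111 1100 1000
= 0011011111001000


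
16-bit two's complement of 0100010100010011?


Original: 0100010100010011
Step 1 - Invert all bits: 1011101011101100
Step 2 - Add 1: 1011101011101100 + 1
= 1011101011101101 (represents -17683)


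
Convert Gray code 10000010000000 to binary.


Gray code: 10000010000000
MSB stays the same: 1
Each subsequent bit = prev_binary XOR current_gray:
  B[1] = 1 XOR 0 = 1
  B[2] = 1 XOR 0 = 1
  B[3] = 1 XOR 0 = 1
  B[4] = 1 XOR 0 = 1
  B[5] = 1 XOR 0 = 1
  B[6] = 1 XOR 1 = 0
  B[7] = 0 XOR 0 = 0
  B[8] = 0 XOR 0 = 0
  B[9] = 0 XOR 0 = 0
  B[10] = 0 XOR 0 = 0
  B[11] = 0 XOR 0 = 0
  B[12] = 0 XOR 0 = 0
  B[13] = 0 XOR 0 = 0
= 11111100000000 (16128 decimal)


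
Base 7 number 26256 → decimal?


Positional values (base 7):
  6 × 7^0 = 6 × 1 = 6
  5 × 7^1 = 5 × 7 = 35
  2 × 7^2 = 2 × 49 = 98
  6 × 7^3 = 6 × 343 = 2058
  2 × 7^4 = 2 × 2401 = 4802
Sum = 6 + 35 + 98 + 2058 + 4802
= 6999


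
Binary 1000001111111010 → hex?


Group into 4-bit nibbles: 1000001111111010
  1000 = 8
  0011 = 3
  1111 = F
  1010 = A
= 0x83FA


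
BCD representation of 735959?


Each digit → 4-bit binary:
  7 → 0111
  3 → 0011
  5 → 0101
  9 → 1001
  5 → 0101
  9 → 1001
= 0111 0011 0101 1001 0101 1001


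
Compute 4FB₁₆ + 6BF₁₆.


Align and add column by column (LSB to MSB, each column mod 16 with carry):
  04FB
+ 06BF
  ----
  col 0: B(11) + F(15) + 0 (carry in) = 26 → A(10), carry out 1
  col 1: F(15) + B(11) + 1 (carry in) = 27 → B(11), carry out 1
  col 2: 4(4) + 6(6) + 1 (carry in) = 11 → B(11), carry out 0
  col 3: 0(0) + 0(0) + 0 (carry in) = 0 → 0(0), carry out 0
Reading digits MSB→LSB: 0BBA
Strip leading zeros: BBA
= 0xBBA


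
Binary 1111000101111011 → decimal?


Positional values:
Bit 0: 1 × 2^0 = 1
Bit 1: 1 × 2^1 = 2
Bit 3: 1 × 2^3 = 8
Bit 4: 1 × 2^4 = 16
Bit 5: 1 × 2^5 = 32
Bit 6: 1 × 2^6 = 64
Bit 8: 1 × 2^8 = 256
Bit 12: 1 × 2^12 = 4096
Bit 13: 1 × 2^13 = 8192
Bit 14: 1 × 2^14 = 16384
Bit 15: 1 × 2^15 = 32768
Sum = 1 + 2 + 8 + 16 + 32 + 64 + 256 + 4096 + 8192 + 16384 + 32768
= 61819


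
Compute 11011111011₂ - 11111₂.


Align and subtract column by column (LSB to MSB, borrowing when needed):
  11011111011
- 00000011111
  -----------
  col 0: (1 - 0 borrow-in) - 1 → 1 - 1 = 0, borrow out 0
  col 1: (1 - 0 borrow-in) - 1 → 1 - 1 = 0, borrow out 0
  col 2: (0 - 0 borrow-in) - 1 → borrow from next column: (0+2) - 1 = 1, borrow out 1
  col 3: (1 - 1 borrow-in) - 1 → borrow from next column: (0+2) - 1 = 1, borrow out 1
  col 4: (1 - 1 borrow-in) - 1 → borrow from next column: (0+2) - 1 = 1, borrow out 1
  col 5: (1 - 1 borrow-in) - 0 → 0 - 0 = 0, borrow out 0
  col 6: (1 - 0 borrow-in) - 0 → 1 - 0 = 1, borrow out 0
  col 7: (1 - 0 borrow-in) - 0 → 1 - 0 = 1, borrow out 0
  col 8: (0 - 0 borrow-in) - 0 → 0 - 0 = 0, borrow out 0
  col 9: (1 - 0 borrow-in) - 0 → 1 - 0 = 1, borrow out 0
  col 10: (1 - 0 borrow-in) - 0 → 1 - 0 = 1, borrow out 0
Reading bits MSB→LSB: 11011011100
Strip leading zeros: 11011011100
= 11011011100


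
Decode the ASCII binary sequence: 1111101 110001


Codes (binary): 1111101 110001
Per-code ASCII lookup:
  1111101 = 125  (special character) → '}'
  110001 = 49  (range 48-57: digits, 49 - 48 = 1) → '1'
= '}1'


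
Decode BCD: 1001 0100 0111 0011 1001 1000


Each 4-bit group → digit:
  1001 → 9
  0100 → 4
  0111 → 7
  0011 → 3
  1001 → 9
  1000 → 8
= 947398


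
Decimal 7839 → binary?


Divide by 2 repeatedly:
7839 ÷ 2 = 3919 remainder 1
3919 ÷ 2 = 1959 remainder 1
1959 ÷ 2 = 979 remainder 1
979 ÷ 2 = 489 remainder 1
489 ÷ 2 = 244 remainder 1
244 ÷ 2 = 122 remainder 0
122 ÷ 2 = 61 remainder 0
61 ÷ 2 = 30 remainder 1
30 ÷ 2 = 15 remainder 0
15 ÷ 2 = 7 remainder 1
7 ÷ 2 = 3 remainder 1
3 ÷ 2 = 1 remainder 1
1 ÷ 2 = 0 remainder 1
Reading remainders bottom-up:
= 1111010011111


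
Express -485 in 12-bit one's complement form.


Original: 000111100101
Invert all bits:
  bit 0: 0 → 1
  bit 1: 0 → 1
  bit 2: 0 → 1
  bit 3: 1 → 0
  bit 4: 1 → 0
  bit 5: 1 → 0
  bit 6: 1 → 0
  bit 7: 0 → 1
  bit 8: 0 → 1
  bit 9: 1 → 0
  bit 10: 0 → 1
  bit 11: 1 → 0
= 111000011010


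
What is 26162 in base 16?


Divide by 16 repeatedly:
26162 ÷ 16 = 1635 remainder 2 (2)
1635 ÷ 16 = 102 remainder 3 (3)
102 ÷ 16 = 6 remainder 6 (6)
6 ÷ 16 = 0 remainder 6 (6)
Reading remainders bottom-up:
= 0x6632


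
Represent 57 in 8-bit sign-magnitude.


Sign bit: 0 (positive)
Magnitude: 57 = 0111001
= 00111001


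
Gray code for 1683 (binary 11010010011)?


Binary: 11010010011
Gray code: G = B XOR (B >> 1)
B >> 1 = 01101001001
11010010011 XOR 01101001001:
  1 XOR 0 = 1
  1 XOR 1 = 0
  0 XOR 1 = 1
  1 XOR 0 = 1
  0 XOR 1 = 1
  0 XOR 0 = 0
  1 XOR 0 = 1
  0 XOR 1 = 1
  0 XOR 0 = 0
  1 XOR 0 = 1
  1 XOR 1 = 0
= 10111011010


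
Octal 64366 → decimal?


Positional values:
Position 0: 6 × 8^0 = 6
Position 1: 6 × 8^1 = 48
Position 2: 3 × 8^2 = 192
Position 3: 4 × 8^3 = 2048
Position 4: 6 × 8^4 = 24576
Sum = 6 + 48 + 192 + 2048 + 24576
= 26870


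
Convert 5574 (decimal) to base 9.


Divide by 9 repeatedly:
5574 ÷ 9 = 619 remainder 3
619 ÷ 9 = 68 remainder 7
68 ÷ 9 = 7 remainder 5
7 ÷ 9 = 0 remainder 7
Reading remainders bottom-up:
= 7573


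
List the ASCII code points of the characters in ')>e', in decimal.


String: ')>e'  (3 characters)
Per-character ASCII lookup:
  ')': special character: ')' = 41
  '>': special character: '>' = 62
  'e': lowercase starts at 97: 'e' = 97 + 4 = 101
= 41 62 101


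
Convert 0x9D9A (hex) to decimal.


Positional values:
Position 0: A × 16^0 = 10 × 1 = 10
Position 1: 9 × 16^1 = 9 × 16 = 144
Position 2: D × 16^2 = 13 × 256 = 3328
Position 3: 9 × 16^3 = 9 × 4096 = 36864
Sum = 10 + 144 + 3328 + 36864
= 40346


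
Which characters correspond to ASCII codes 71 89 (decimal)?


Codes (decimal): 71 89
Per-code ASCII lookup:
  71  (range 65-90: uppercase, 71 - 65 = 6) → 'G'
  89  (range 65-90: uppercase, 89 - 65 = 24) → 'Y'
= 'GY'


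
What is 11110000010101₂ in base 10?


Positional values:
Bit 0: 1 × 2^0 = 1
Bit 2: 1 × 2^2 = 4
Bit 4: 1 × 2^4 = 16
Bit 10: 1 × 2^10 = 1024
Bit 11: 1 × 2^11 = 2048
Bit 12: 1 × 2^12 = 4096
Bit 13: 1 × 2^13 = 8192
Sum = 1 + 4 + 16 + 1024 + 2048 + 4096 + 8192
= 15381


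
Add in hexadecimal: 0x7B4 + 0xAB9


Align and add column by column (LSB to MSB, each column mod 16 with carry):
  07B4
+ 0AB9
  ----
  col 0: 4(4) + 9(9) + 0 (carry in) = 13 → D(13), carry out 0
  col 1: B(11) + B(11) + 0 (carry in) = 22 → 6(6), carry out 1
  col 2: 7(7) + A(10) + 1 (carry in) = 18 → 2(2), carry out 1
  col 3: 0(0) + 0(0) + 1 (carry in) = 1 → 1(1), carry out 0
Reading digits MSB→LSB: 126D
Strip leading zeros: 126D
= 0x126D


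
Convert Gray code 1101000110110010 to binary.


Gray code: 1101000110110010
MSB stays the same: 1
Each subsequent bit = prev_binary XOR current_gray:
  B[1] = 1 XOR 1 = 0
  B[2] = 0 XOR 0 = 0
  B[3] = 0 XOR 1 = 1
  B[4] = 1 XOR 0 = 1
  B[5] = 1 XOR 0 = 1
  B[6] = 1 XOR 0 = 1
  B[7] = 1 XOR 1 = 0
  B[8] = 0 XOR 1 = 1
  B[9] = 1 XOR 0 = 1
  B[10] = 1 XOR 1 = 0
  B[11] = 0 XOR 1 = 1
  B[12] = 1 XOR 0 = 1
  B[13] = 1 XOR 0 = 1
  B[14] = 1 XOR 1 = 0
  B[15] = 0 XOR 0 = 0
= 1001111011011100 (40668 decimal)


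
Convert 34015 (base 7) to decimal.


Positional values (base 7):
  5 × 7^0 = 5 × 1 = 5
  1 × 7^1 = 1 × 7 = 7
  0 × 7^2 = 0 × 49 = 0
  4 × 7^3 = 4 × 343 = 1372
  3 × 7^4 = 3 × 2401 = 7203
Sum = 5 + 7 + 0 + 1372 + 7203
= 8587


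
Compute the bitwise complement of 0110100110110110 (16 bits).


Original: 0110100110110110
Invert all bits:
  bit 0: 0 → 1
  bit 1: 1 → 0
  bit 2: 1 → 0
  bit 3: 0 → 1
  bit 4: 1 → 0
  bit 5: 0 → 1
  bit 6: 0 → 1
  bit 7: 1 → 0
  bit 8: 1 → 0
  bit 9: 0 → 1
  bit 10: 1 → 0
  bit 11: 1 → 0
  bit 12: 0 → 1
  bit 13: 1 → 0
  bit 14: 1 → 0
  bit 15: 0 → 1
= 1001011001001001


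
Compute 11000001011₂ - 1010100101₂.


Align and subtract column by column (LSB to MSB, borrowing when needed):
  11000001011
- 01010100101
  -----------
  col 0: (1 - 0 borrow-in) - 1 → 1 - 1 = 0, borrow out 0
  col 1: (1 - 0 borrow-in) - 0 → 1 - 0 = 1, borrow out 0
  col 2: (0 - 0 borrow-in) - 1 → borrow from next column: (0+2) - 1 = 1, borrow out 1
  col 3: (1 - 1 borrow-in) - 0 → 0 - 0 = 0, borrow out 0
  col 4: (0 - 0 borrow-in) - 0 → 0 - 0 = 0, borrow out 0
  col 5: (0 - 0 borrow-in) - 1 → borrow from next column: (0+2) - 1 = 1, borrow out 1
  col 6: (0 - 1 borrow-in) - 0 → borrow from next column: (-1+2) - 0 = 1, borrow out 1
  col 7: (0 - 1 borrow-in) - 1 → borrow from next column: (-1+2) - 1 = 0, borrow out 1
  col 8: (0 - 1 borrow-in) - 0 → borrow from next column: (-1+2) - 0 = 1, borrow out 1
  col 9: (1 - 1 borrow-in) - 1 → borrow from next column: (0+2) - 1 = 1, borrow out 1
  col 10: (1 - 1 borrow-in) - 0 → 0 - 0 = 0, borrow out 0
Reading bits MSB→LSB: 01101100110
Strip leading zeros: 1101100110
= 1101100110


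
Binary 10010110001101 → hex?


Group into 4-bit nibbles: 0010010110001101
  0010 = 2
  0101 = 5
  1000 = 8
  1101 = D
= 0x258D


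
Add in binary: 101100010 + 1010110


Align and add column by column (LSB to MSB, carry propagating):
  0101100010
+ 0001010110
  ----------
  col 0: 0 + 0 + 0 (carry in) = 0 → bit 0, carry out 0
  col 1: 1 + 1 + 0 (carry in) = 2 → bit 0, carry out 1
  col 2: 0 + 1 + 1 (carry in) = 2 → bit 0, carry out 1
  col 3: 0 + 0 + 1 (carry in) = 1 → bit 1, carry out 0
  col 4: 0 + 1 + 0 (carry in) = 1 → bit 1, carry out 0
  col 5: 1 + 0 + 0 (carry in) = 1 → bit 1, carry out 0
  col 6: 1 + 1 + 0 (carry in) = 2 → bit 0, carry out 1
  col 7: 0 + 0 + 1 (carry in) = 1 → bit 1, carry out 0
  col 8: 1 + 0 + 0 (carry in) = 1 → bit 1, carry out 0
  col 9: 0 + 0 + 0 (carry in) = 0 → bit 0, carry out 0
Reading bits MSB→LSB: 0110111000
Strip leading zeros: 110111000
= 110111000


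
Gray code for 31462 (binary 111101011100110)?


Binary: 111101011100110
Gray code: G = B XOR (B >> 1)
B >> 1 = 011110101110011
111101011100110 XOR 011110101110011:
  1 XOR 0 = 1
  1 XOR 1 = 0
  1 XOR 1 = 0
  1 XOR 1 = 0
  0 XOR 1 = 1
  1 XOR 0 = 1
  0 XOR 1 = 1
  1 XOR 0 = 1
  1 XOR 1 = 0
  1 XOR 1 = 0
  0 XOR 1 = 1
  0 XOR 0 = 0
  1 XOR 0 = 1
  1 XOR 1 = 0
  0 XOR 1 = 1
= 100011110010101


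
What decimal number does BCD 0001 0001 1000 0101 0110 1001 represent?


Each 4-bit group → digit:
  0001 → 1
  0001 → 1
  1000 → 8
  0101 → 5
  0110 → 6
  1001 → 9
= 118569


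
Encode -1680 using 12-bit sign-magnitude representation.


Sign bit: 1 (negative)
Magnitude: 1680 = 11010010000
= 111010010000


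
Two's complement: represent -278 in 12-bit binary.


Original: 000100010110
Step 1 - Invert all bits: 111011101001
Step 2 - Add 1: 111011101001 + 1
= 111011101010 (represents -278)


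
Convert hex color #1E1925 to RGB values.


Hex: #1E1925
R = 1E₁₆ = 30
G = 19₁₆ = 25
B = 25₁₆ = 37
= RGB(30, 25, 37)


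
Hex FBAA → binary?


Each hex digit → 4 binary bits:
  F = 1111
  B = 1011
  A = 1010
  A = 1010
Concatenate: 1111 1011 1010 1010
= 1111101110101010


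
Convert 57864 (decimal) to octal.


Divide by 8 repeatedly:
57864 ÷ 8 = 7233 remainder 0
7233 ÷ 8 = 904 remainder 1
904 ÷ 8 = 113 remainder 0
113 ÷ 8 = 14 remainder 1
14 ÷ 8 = 1 remainder 6
1 ÷ 8 = 0 remainder 1
Reading remainders bottom-up:
= 0o161010


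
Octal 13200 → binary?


Each octal digit → 3 binary bits:
  1 = 001
  3 = 011
  2 = 010
  0 = 000
  0 = 000
Concatenate: 001 011 010 000 000
= 001011010000000


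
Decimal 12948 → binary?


Divide by 2 repeatedly:
12948 ÷ 2 = 6474 remainder 0
6474 ÷ 2 = 3237 remainder 0
3237 ÷ 2 = 1618 remainder 1
1618 ÷ 2 = 809 remainder 0
809 ÷ 2 = 404 remainder 1
404 ÷ 2 = 202 remainder 0
202 ÷ 2 = 101 remainder 0
101 ÷ 2 = 50 remainder 1
50 ÷ 2 = 25 remainder 0
25 ÷ 2 = 12 remainder 1
12 ÷ 2 = 6 remainder 0
6 ÷ 2 = 3 remainder 0
3 ÷ 2 = 1 remainder 1
1 ÷ 2 = 0 remainder 1
Reading remainders bottom-up:
= 11001010010100


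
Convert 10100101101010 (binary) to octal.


Group into 3-bit groups: 010100101101010
  010 = 2
  100 = 4
  101 = 5
  101 = 5
  010 = 2
= 0o24552


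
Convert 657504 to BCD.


Each digit → 4-bit binary:
  6 → 0110
  5 → 0101
  7 → 0111
  5 → 0101
  0 → 0000
  4 → 0100
= 0110 0101 0111 0101 0000 0100


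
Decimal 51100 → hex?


Divide by 16 repeatedly:
51100 ÷ 16 = 3193 remainder 12 (C)
3193 ÷ 16 = 199 remainder 9 (9)
199 ÷ 16 = 12 remainder 7 (7)
12 ÷ 16 = 0 remainder 12 (C)
Reading remainders bottom-up:
= 0xC79C


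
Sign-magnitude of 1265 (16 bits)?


Sign bit: 0 (positive)
Magnitude: 1265 = 000010011110001
= 0000010011110001


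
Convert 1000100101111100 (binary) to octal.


Group into 3-bit groups: 001000100101111100
  001 = 1
  000 = 0
  100 = 4
  101 = 5
  111 = 7
  100 = 4
= 0o104574


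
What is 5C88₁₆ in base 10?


Positional values:
Position 0: 8 × 16^0 = 8 × 1 = 8
Position 1: 8 × 16^1 = 8 × 16 = 128
Position 2: C × 16^2 = 12 × 256 = 3072
Position 3: 5 × 16^3 = 5 × 4096 = 20480
Sum = 8 + 128 + 3072 + 20480
= 23688


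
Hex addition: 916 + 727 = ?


Align and add column by column (LSB to MSB, each column mod 16 with carry):
  0916
+ 0727
  ----
  col 0: 6(6) + 7(7) + 0 (carry in) = 13 → D(13), carry out 0
  col 1: 1(1) + 2(2) + 0 (carry in) = 3 → 3(3), carry out 0
  col 2: 9(9) + 7(7) + 0 (carry in) = 16 → 0(0), carry out 1
  col 3: 0(0) + 0(0) + 1 (carry in) = 1 → 1(1), carry out 0
Reading digits MSB→LSB: 103D
Strip leading zeros: 103D
= 0x103D


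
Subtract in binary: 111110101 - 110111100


Align and subtract column by column (LSB to MSB, borrowing when needed):
  111110101
- 110111100
  ---------
  col 0: (1 - 0 borrow-in) - 0 → 1 - 0 = 1, borrow out 0
  col 1: (0 - 0 borrow-in) - 0 → 0 - 0 = 0, borrow out 0
  col 2: (1 - 0 borrow-in) - 1 → 1 - 1 = 0, borrow out 0
  col 3: (0 - 0 borrow-in) - 1 → borrow from next column: (0+2) - 1 = 1, borrow out 1
  col 4: (1 - 1 borrow-in) - 1 → borrow from next column: (0+2) - 1 = 1, borrow out 1
  col 5: (1 - 1 borrow-in) - 1 → borrow from next column: (0+2) - 1 = 1, borrow out 1
  col 6: (1 - 1 borrow-in) - 0 → 0 - 0 = 0, borrow out 0
  col 7: (1 - 0 borrow-in) - 1 → 1 - 1 = 0, borrow out 0
  col 8: (1 - 0 borrow-in) - 1 → 1 - 1 = 0, borrow out 0
Reading bits MSB→LSB: 000111001
Strip leading zeros: 111001
= 111001


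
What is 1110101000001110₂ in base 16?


Group into 4-bit nibbles: 1110101000001110
  1110 = E
  1010 = A
  0000 = 0
  1110 = E
= 0xEA0E


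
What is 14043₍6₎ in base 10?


Positional values (base 6):
  3 × 6^0 = 3 × 1 = 3
  4 × 6^1 = 4 × 6 = 24
  0 × 6^2 = 0 × 36 = 0
  4 × 6^3 = 4 × 216 = 864
  1 × 6^4 = 1 × 1296 = 1296
Sum = 3 + 24 + 0 + 864 + 1296
= 2187


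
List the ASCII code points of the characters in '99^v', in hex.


String: '99^v'  (4 characters)
Per-character ASCII lookup:
  '9': digits start at 48: '9' = 48 + 9 = 57 → 0x39
  '9': digits start at 48: '9' = 48 + 9 = 57 → 0x39
  '^': special character: '^' = 94 → 0x5E
  'v': lowercase starts at 97: 'v' = 97 + 21 = 118 → 0x76
= 0x39 0x39 0x5E 0x76


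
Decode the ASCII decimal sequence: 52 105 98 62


Codes (decimal): 52 105 98 62
Per-code ASCII lookup:
  52  (range 48-57: digits, 52 - 48 = 4) → '4'
  105  (range 97-122: lowercase, 105 - 97 = 8) → 'i'
  98  (range 97-122: lowercase, 98 - 97 = 1) → 'b'
  62  (special character) → '>'
= '4ib>'


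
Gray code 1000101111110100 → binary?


Gray code: 1000101111110100
MSB stays the same: 1
Each subsequent bit = prev_binary XOR current_gray:
  B[1] = 1 XOR 0 = 1
  B[2] = 1 XOR 0 = 1
  B[3] = 1 XOR 0 = 1
  B[4] = 1 XOR 1 = 0
  B[5] = 0 XOR 0 = 0
  B[6] = 0 XOR 1 = 1
  B[7] = 1 XOR 1 = 0
  B[8] = 0 XOR 1 = 1
  B[9] = 1 XOR 1 = 0
  B[10] = 0 XOR 1 = 1
  B[11] = 1 XOR 1 = 0
  B[12] = 0 XOR 0 = 0
  B[13] = 0 XOR 1 = 1
  B[14] = 1 XOR 0 = 1
  B[15] = 1 XOR 0 = 1
= 1111001010100111 (62119 decimal)


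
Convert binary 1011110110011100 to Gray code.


Binary: 1011110110011100
Gray code: G = B XOR (B >> 1)
B >> 1 = 0101111011001110
1011110110011100 XOR 0101111011001110:
  1 XOR 0 = 1
  0 XOR 1 = 1
  1 XOR 0 = 1
  1 XOR 1 = 0
  1 XOR 1 = 0
  1 XOR 1 = 0
  0 XOR 1 = 1
  1 XOR 0 = 1
  1 XOR 1 = 0
  0 XOR 1 = 1
  0 XOR 0 = 0
  1 XOR 0 = 1
  1 XOR 1 = 0
  1 XOR 1 = 0
  0 XOR 1 = 1
  0 XOR 0 = 0
= 1110001101010010


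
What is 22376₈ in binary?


Each octal digit → 3 binary bits:
  2 = 010
  2 = 010
  3 = 011
  7 = 111
  6 = 110
Concatenate: 010 010 011 111 110
= 010010011111110


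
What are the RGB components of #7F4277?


Hex: #7F4277
R = 7F₁₆ = 127
G = 42₁₆ = 66
B = 77₁₆ = 119
= RGB(127, 66, 119)


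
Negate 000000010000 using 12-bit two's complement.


Original: 000000010000
Step 1 - Invert all bits: 111111101111
Step 2 - Add 1: 111111101111 + 1
= 111111110000 (represents -16)


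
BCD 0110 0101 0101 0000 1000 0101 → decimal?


Each 4-bit group → digit:
  0110 → 6
  0101 → 5
  0101 → 5
  0000 → 0
  1000 → 8
  0101 → 5
= 655085


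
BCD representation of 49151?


Each digit → 4-bit binary:
  4 → 0100
  9 → 1001
  1 → 0001
  5 → 0101
  1 → 0001
= 0100 1001 0001 0101 0001


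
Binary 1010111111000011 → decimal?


Positional values:
Bit 0: 1 × 2^0 = 1
Bit 1: 1 × 2^1 = 2
Bit 6: 1 × 2^6 = 64
Bit 7: 1 × 2^7 = 128
Bit 8: 1 × 2^8 = 256
Bit 9: 1 × 2^9 = 512
Bit 10: 1 × 2^10 = 1024
Bit 11: 1 × 2^11 = 2048
Bit 13: 1 × 2^13 = 8192
Bit 15: 1 × 2^15 = 32768
Sum = 1 + 2 + 64 + 128 + 256 + 512 + 1024 + 2048 + 8192 + 32768
= 44995


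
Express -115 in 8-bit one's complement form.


Original: 01110011
Invert all bits:
  bit 0: 0 → 1
  bit 1: 1 → 0
  bit 2: 1 → 0
  bit 3: 1 → 0
  bit 4: 0 → 1
  bit 5: 0 → 1
  bit 6: 1 → 0
  bit 7: 1 → 0
= 10001100


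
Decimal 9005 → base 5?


Divide by 5 repeatedly:
9005 ÷ 5 = 1801 remainder 0
1801 ÷ 5 = 360 remainder 1
360 ÷ 5 = 72 remainder 0
72 ÷ 5 = 14 remainder 2
14 ÷ 5 = 2 remainder 4
2 ÷ 5 = 0 remainder 2
Reading remainders bottom-up:
= 242010


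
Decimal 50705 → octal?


Divide by 8 repeatedly:
50705 ÷ 8 = 6338 remainder 1
6338 ÷ 8 = 792 remainder 2
792 ÷ 8 = 99 remainder 0
99 ÷ 8 = 12 remainder 3
12 ÷ 8 = 1 remainder 4
1 ÷ 8 = 0 remainder 1
Reading remainders bottom-up:
= 0o143021


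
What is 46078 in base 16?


Divide by 16 repeatedly:
46078 ÷ 16 = 2879 remainder 14 (E)
2879 ÷ 16 = 179 remainder 15 (F)
179 ÷ 16 = 11 remainder 3 (3)
11 ÷ 16 = 0 remainder 11 (B)
Reading remainders bottom-up:
= 0xB3FE


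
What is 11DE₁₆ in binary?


Each hex digit → 4 binary bits:
  1 = 0001
  1 = 0001
  D = 1101
  E = 1110
Concatenate: 0001 0001 1101 1110
= 0001000111011110


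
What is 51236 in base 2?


Divide by 2 repeatedly:
51236 ÷ 2 = 25618 remainder 0
25618 ÷ 2 = 12809 remainder 0
12809 ÷ 2 = 6404 remainder 1
6404 ÷ 2 = 3202 remainder 0
3202 ÷ 2 = 1601 remainder 0
1601 ÷ 2 = 800 remainder 1
800 ÷ 2 = 400 remainder 0
400 ÷ 2 = 200 remainder 0
200 ÷ 2 = 100 remainder 0
100 ÷ 2 = 50 remainder 0
50 ÷ 2 = 25 remainder 0
25 ÷ 2 = 12 remainder 1
12 ÷ 2 = 6 remainder 0
6 ÷ 2 = 3 remainder 0
3 ÷ 2 = 1 remainder 1
1 ÷ 2 = 0 remainder 1
Reading remainders bottom-up:
= 1100100000100100


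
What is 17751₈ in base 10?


Positional values:
Position 0: 1 × 8^0 = 1
Position 1: 5 × 8^1 = 40
Position 2: 7 × 8^2 = 448
Position 3: 7 × 8^3 = 3584
Position 4: 1 × 8^4 = 4096
Sum = 1 + 40 + 448 + 3584 + 4096
= 8169


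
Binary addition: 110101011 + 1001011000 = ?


Align and add column by column (LSB to MSB, carry propagating):
  00110101011
+ 01001011000
  -----------
  col 0: 1 + 0 + 0 (carry in) = 1 → bit 1, carry out 0
  col 1: 1 + 0 + 0 (carry in) = 1 → bit 1, carry out 0
  col 2: 0 + 0 + 0 (carry in) = 0 → bit 0, carry out 0
  col 3: 1 + 1 + 0 (carry in) = 2 → bit 0, carry out 1
  col 4: 0 + 1 + 1 (carry in) = 2 → bit 0, carry out 1
  col 5: 1 + 0 + 1 (carry in) = 2 → bit 0, carry out 1
  col 6: 0 + 1 + 1 (carry in) = 2 → bit 0, carry out 1
  col 7: 1 + 0 + 1 (carry in) = 2 → bit 0, carry out 1
  col 8: 1 + 0 + 1 (carry in) = 2 → bit 0, carry out 1
  col 9: 0 + 1 + 1 (carry in) = 2 → bit 0, carry out 1
  col 10: 0 + 0 + 1 (carry in) = 1 → bit 1, carry out 0
Reading bits MSB→LSB: 10000000011
Strip leading zeros: 10000000011
= 10000000011


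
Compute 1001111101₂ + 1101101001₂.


Align and add column by column (LSB to MSB, carry propagating):
  01001111101
+ 01101101001
  -----------
  col 0: 1 + 1 + 0 (carry in) = 2 → bit 0, carry out 1
  col 1: 0 + 0 + 1 (carry in) = 1 → bit 1, carry out 0
  col 2: 1 + 0 + 0 (carry in) = 1 → bit 1, carry out 0
  col 3: 1 + 1 + 0 (carry in) = 2 → bit 0, carry out 1
  col 4: 1 + 0 + 1 (carry in) = 2 → bit 0, carry out 1
  col 5: 1 + 1 + 1 (carry in) = 3 → bit 1, carry out 1
  col 6: 1 + 1 + 1 (carry in) = 3 → bit 1, carry out 1
  col 7: 0 + 0 + 1 (carry in) = 1 → bit 1, carry out 0
  col 8: 0 + 1 + 0 (carry in) = 1 → bit 1, carry out 0
  col 9: 1 + 1 + 0 (carry in) = 2 → bit 0, carry out 1
  col 10: 0 + 0 + 1 (carry in) = 1 → bit 1, carry out 0
Reading bits MSB→LSB: 10111100110
Strip leading zeros: 10111100110
= 10111100110


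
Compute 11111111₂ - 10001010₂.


Align and subtract column by column (LSB to MSB, borrowing when needed):
  11111111
- 10001010
  --------
  col 0: (1 - 0 borrow-in) - 0 → 1 - 0 = 1, borrow out 0
  col 1: (1 - 0 borrow-in) - 1 → 1 - 1 = 0, borrow out 0
  col 2: (1 - 0 borrow-in) - 0 → 1 - 0 = 1, borrow out 0
  col 3: (1 - 0 borrow-in) - 1 → 1 - 1 = 0, borrow out 0
  col 4: (1 - 0 borrow-in) - 0 → 1 - 0 = 1, borrow out 0
  col 5: (1 - 0 borrow-in) - 0 → 1 - 0 = 1, borrow out 0
  col 6: (1 - 0 borrow-in) - 0 → 1 - 0 = 1, borrow out 0
  col 7: (1 - 0 borrow-in) - 1 → 1 - 1 = 0, borrow out 0
Reading bits MSB→LSB: 01110101
Strip leading zeros: 1110101
= 1110101


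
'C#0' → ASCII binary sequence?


String: 'C#0'  (3 characters)
Per-character ASCII lookup:
  'C': uppercase starts at 65: 'C' = 65 + 2 = 67 → 1000011
  '#': special character: '#' = 35 → 100011
  '0': digits start at 48: '0' = 48 + 0 = 48 → 110000
= 1000011 100011 110000


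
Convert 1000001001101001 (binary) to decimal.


Positional values:
Bit 0: 1 × 2^0 = 1
Bit 3: 1 × 2^3 = 8
Bit 5: 1 × 2^5 = 32
Bit 6: 1 × 2^6 = 64
Bit 9: 1 × 2^9 = 512
Bit 15: 1 × 2^15 = 32768
Sum = 1 + 8 + 32 + 64 + 512 + 32768
= 33385


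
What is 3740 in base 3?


Divide by 3 repeatedly:
3740 ÷ 3 = 1246 remainder 2
1246 ÷ 3 = 415 remainder 1
415 ÷ 3 = 138 remainder 1
138 ÷ 3 = 46 remainder 0
46 ÷ 3 = 15 remainder 1
15 ÷ 3 = 5 remainder 0
5 ÷ 3 = 1 remainder 2
1 ÷ 3 = 0 remainder 1
Reading remainders bottom-up:
= 12010112


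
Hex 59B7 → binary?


Each hex digit → 4 binary bits:
  5 = 0101
  9 = 1001
  B = 1011
  7 = 0111
Concatenate: 0101 1001 1011 0111
= 0101100110110111


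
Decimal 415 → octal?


Divide by 8 repeatedly:
415 ÷ 8 = 51 remainder 7
51 ÷ 8 = 6 remainder 3
6 ÷ 8 = 0 remainder 6
Reading remainders bottom-up:
= 0o637


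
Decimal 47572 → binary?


Divide by 2 repeatedly:
47572 ÷ 2 = 23786 remainder 0
23786 ÷ 2 = 11893 remainder 0
11893 ÷ 2 = 5946 remainder 1
5946 ÷ 2 = 2973 remainder 0
2973 ÷ 2 = 1486 remainder 1
1486 ÷ 2 = 743 remainder 0
743 ÷ 2 = 371 remainder 1
371 ÷ 2 = 185 remainder 1
185 ÷ 2 = 92 remainder 1
92 ÷ 2 = 46 remainder 0
46 ÷ 2 = 23 remainder 0
23 ÷ 2 = 11 remainder 1
11 ÷ 2 = 5 remainder 1
5 ÷ 2 = 2 remainder 1
2 ÷ 2 = 1 remainder 0
1 ÷ 2 = 0 remainder 1
Reading remainders bottom-up:
= 1011100111010100


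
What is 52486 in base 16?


Divide by 16 repeatedly:
52486 ÷ 16 = 3280 remainder 6 (6)
3280 ÷ 16 = 205 remainder 0 (0)
205 ÷ 16 = 12 remainder 13 (D)
12 ÷ 16 = 0 remainder 12 (C)
Reading remainders bottom-up:
= 0xCD06


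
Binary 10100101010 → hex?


Group into 4-bit nibbles: 010100101010
  0101 = 5
  0010 = 2
  1010 = A
= 0x52A


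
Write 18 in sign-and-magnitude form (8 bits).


Sign bit: 0 (positive)
Magnitude: 18 = 0010010
= 00010010


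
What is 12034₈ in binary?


Each octal digit → 3 binary bits:
  1 = 001
  2 = 010
  0 = 000
  3 = 011
  4 = 100
Concatenate: 001 010 000 011 100
= 001010000011100


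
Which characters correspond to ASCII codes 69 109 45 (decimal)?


Codes (decimal): 69 109 45
Per-code ASCII lookup:
  69  (range 65-90: uppercase, 69 - 65 = 4) → 'E'
  109  (range 97-122: lowercase, 109 - 97 = 12) → 'm'
  45  (special character) → '-'
= 'Em-'


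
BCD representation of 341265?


Each digit → 4-bit binary:
  3 → 0011
  4 → 0100
  1 → 0001
  2 → 0010
  6 → 0110
  5 → 0101
= 0011 0100 0001 0010 0110 0101


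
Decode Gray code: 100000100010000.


Gray code: 100000100010000
MSB stays the same: 1
Each subsequent bit = prev_binary XOR current_gray:
  B[1] = 1 XOR 0 = 1
  B[2] = 1 XOR 0 = 1
  B[3] = 1 XOR 0 = 1
  B[4] = 1 XOR 0 = 1
  B[5] = 1 XOR 0 = 1
  B[6] = 1 XOR 1 = 0
  B[7] = 0 XOR 0 = 0
  B[8] = 0 XOR 0 = 0
  B[9] = 0 XOR 0 = 0
  B[10] = 0 XOR 1 = 1
  B[11] = 1 XOR 0 = 1
  B[12] = 1 XOR 0 = 1
  B[13] = 1 XOR 0 = 1
  B[14] = 1 XOR 0 = 1
= 111111000011111 (32287 decimal)


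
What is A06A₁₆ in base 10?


Positional values:
Position 0: A × 16^0 = 10 × 1 = 10
Position 1: 6 × 16^1 = 6 × 16 = 96
Position 2: 0 × 16^2 = 0 × 256 = 0
Position 3: A × 16^3 = 10 × 4096 = 40960
Sum = 10 + 96 + 0 + 40960
= 41066


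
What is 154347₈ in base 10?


Positional values:
Position 0: 7 × 8^0 = 7
Position 1: 4 × 8^1 = 32
Position 2: 3 × 8^2 = 192
Position 3: 4 × 8^3 = 2048
Position 4: 5 × 8^4 = 20480
Position 5: 1 × 8^5 = 32768
Sum = 7 + 32 + 192 + 2048 + 20480 + 32768
= 55527


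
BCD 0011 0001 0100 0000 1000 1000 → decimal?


Each 4-bit group → digit:
  0011 → 3
  0001 → 1
  0100 → 4
  0000 → 0
  1000 → 8
  1000 → 8
= 314088


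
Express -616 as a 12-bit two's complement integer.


Original: 001001101000
Step 1 - Invert all bits: 110110010111
Step 2 - Add 1: 110110010111 + 1
= 110110011000 (represents -616)


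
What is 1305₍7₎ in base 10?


Positional values (base 7):
  5 × 7^0 = 5 × 1 = 5
  0 × 7^1 = 0 × 7 = 0
  3 × 7^2 = 3 × 49 = 147
  1 × 7^3 = 1 × 343 = 343
Sum = 5 + 0 + 147 + 343
= 495


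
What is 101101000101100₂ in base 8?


Group into 3-bit groups: 101101000101100
  101 = 5
  101 = 5
  000 = 0
  101 = 5
  100 = 4
= 0o55054


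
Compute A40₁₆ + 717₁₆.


Align and add column by column (LSB to MSB, each column mod 16 with carry):
  0A40
+ 0717
  ----
  col 0: 0(0) + 7(7) + 0 (carry in) = 7 → 7(7), carry out 0
  col 1: 4(4) + 1(1) + 0 (carry in) = 5 → 5(5), carry out 0
  col 2: A(10) + 7(7) + 0 (carry in) = 17 → 1(1), carry out 1
  col 3: 0(0) + 0(0) + 1 (carry in) = 1 → 1(1), carry out 0
Reading digits MSB→LSB: 1157
Strip leading zeros: 1157
= 0x1157


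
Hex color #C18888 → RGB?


Hex: #C18888
R = C1₁₆ = 193
G = 88₁₆ = 136
B = 88₁₆ = 136
= RGB(193, 136, 136)


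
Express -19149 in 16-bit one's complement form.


Original: 0100101011001101
Invert all bits:
  bit 0: 0 → 1
  bit 1: 1 → 0
  bit 2: 0 → 1
  bit 3: 0 → 1
  bit 4: 1 → 0
  bit 5: 0 → 1
  bit 6: 1 → 0
  bit 7: 0 → 1
  bit 8: 1 → 0
  bit 9: 1 → 0
  bit 10: 0 → 1
  bit 11: 0 → 1
  bit 12: 1 → 0
  bit 13: 1 → 0
  bit 14: 0 → 1
  bit 15: 1 → 0
= 1011010100110010


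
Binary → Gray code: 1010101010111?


Binary: 1010101010111
Gray code: G = B XOR (B >> 1)
B >> 1 = 0101010101011
1010101010111 XOR 0101010101011:
  1 XOR 0 = 1
  0 XOR 1 = 1
  1 XOR 0 = 1
  0 XOR 1 = 1
  1 XOR 0 = 1
  0 XOR 1 = 1
  1 XOR 0 = 1
  0 XOR 1 = 1
  1 XOR 0 = 1
  0 XOR 1 = 1
  1 XOR 0 = 1
  1 XOR 1 = 0
  1 XOR 1 = 0
= 1111111111100


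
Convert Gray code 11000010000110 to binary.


Gray code: 11000010000110
MSB stays the same: 1
Each subsequent bit = prev_binary XOR current_gray:
  B[1] = 1 XOR 1 = 0
  B[2] = 0 XOR 0 = 0
  B[3] = 0 XOR 0 = 0
  B[4] = 0 XOR 0 = 0
  B[5] = 0 XOR 0 = 0
  B[6] = 0 XOR 1 = 1
  B[7] = 1 XOR 0 = 1
  B[8] = 1 XOR 0 = 1
  B[9] = 1 XOR 0 = 1
  B[10] = 1 XOR 0 = 1
  B[11] = 1 XOR 1 = 0
  B[12] = 0 XOR 1 = 1
  B[13] = 1 XOR 0 = 1
= 10000011111011 (8443 decimal)


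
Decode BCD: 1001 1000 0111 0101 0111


Each 4-bit group → digit:
  1001 → 9
  1000 → 8
  0111 → 7
  0101 → 5
  0111 → 7
= 98757


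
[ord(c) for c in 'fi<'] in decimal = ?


String: 'fi<'  (3 characters)
Per-character ASCII lookup:
  'f': lowercase starts at 97: 'f' = 97 + 5 = 102
  'i': lowercase starts at 97: 'i' = 97 + 8 = 105
  '<': special character: '<' = 60
= 102 105 60


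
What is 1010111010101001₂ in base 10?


Positional values:
Bit 0: 1 × 2^0 = 1
Bit 3: 1 × 2^3 = 8
Bit 5: 1 × 2^5 = 32
Bit 7: 1 × 2^7 = 128
Bit 9: 1 × 2^9 = 512
Bit 10: 1 × 2^10 = 1024
Bit 11: 1 × 2^11 = 2048
Bit 13: 1 × 2^13 = 8192
Bit 15: 1 × 2^15 = 32768
Sum = 1 + 8 + 32 + 128 + 512 + 1024 + 2048 + 8192 + 32768
= 44713


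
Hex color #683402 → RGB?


Hex: #683402
R = 68₁₆ = 104
G = 34₁₆ = 52
B = 02₁₆ = 2
= RGB(104, 52, 2)


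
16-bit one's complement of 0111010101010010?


Original: 0111010101010010
Invert all bits:
  bit 0: 0 → 1
  bit 1: 1 → 0
  bit 2: 1 → 0
  bit 3: 1 → 0
  bit 4: 0 → 1
  bit 5: 1 → 0
  bit 6: 0 → 1
  bit 7: 1 → 0
  bit 8: 0 → 1
  bit 9: 1 → 0
  bit 10: 0 → 1
  bit 11: 1 → 0
  bit 12: 0 → 1
  bit 13: 0 → 1
  bit 14: 1 → 0
  bit 15: 0 → 1
= 1000101010101101
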